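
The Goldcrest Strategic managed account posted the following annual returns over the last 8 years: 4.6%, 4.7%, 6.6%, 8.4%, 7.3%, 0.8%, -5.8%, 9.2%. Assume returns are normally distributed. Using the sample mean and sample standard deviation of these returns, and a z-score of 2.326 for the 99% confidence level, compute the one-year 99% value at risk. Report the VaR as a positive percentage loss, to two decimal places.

μ = (4.6 + 4.7 + 6.6 + 8.4 + 7.3 + 0.8 − 5.8 + 9.2) / 8 = 35.80 / 8 = 4.4750%
Sample std dev = √[169.3750 / 7] = 4.9190%
VaR = −(μ − z·σ) = −(4.4750 − 2.326 × 4.9190) = −(-6.9666) = 6.9666%

6.97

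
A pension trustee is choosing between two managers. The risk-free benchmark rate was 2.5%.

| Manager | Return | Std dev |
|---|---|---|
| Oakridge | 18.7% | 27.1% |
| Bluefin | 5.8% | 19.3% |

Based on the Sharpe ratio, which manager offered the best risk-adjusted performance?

Oakridge

Oakridge: Sharpe ratio = (18.7% − 2.5%) / 27.1% = 0.598
Bluefin: Sharpe ratio = (5.8% − 2.5%) / 19.3% = 0.171
Highest: Oakridge (0.598).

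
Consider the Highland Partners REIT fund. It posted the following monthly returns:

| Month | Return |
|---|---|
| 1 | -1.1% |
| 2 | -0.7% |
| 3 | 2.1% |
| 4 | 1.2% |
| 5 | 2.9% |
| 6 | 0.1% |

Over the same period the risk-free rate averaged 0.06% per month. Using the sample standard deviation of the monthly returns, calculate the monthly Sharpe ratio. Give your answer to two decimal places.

μ = (-1.1 − 0.7 + 2.1 + 1.2 + 2.9 + 0.1) / 6 = 4.50 / 6 = 0.7500%
Sample std dev = √[12.5950 / 5] = 1.5871%
Sharpe = (μ − rf) / σ = (0.7500 − 0.06) / 1.5871 = 0.6900 / 1.5871 = 0.4348

0.43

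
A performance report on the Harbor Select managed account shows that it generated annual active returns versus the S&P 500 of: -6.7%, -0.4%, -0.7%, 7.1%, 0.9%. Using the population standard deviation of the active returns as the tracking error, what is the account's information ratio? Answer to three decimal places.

0.009

r̄ = (-6.7 − 0.4 − 0.7 + 7.1 + 0.9) / 5 = 0.0400%
Population std dev = √[96.7520 / 5] = 4.3989%
IR = r̄ / tracking error = 0.0400 / 4.3989 = 0.0091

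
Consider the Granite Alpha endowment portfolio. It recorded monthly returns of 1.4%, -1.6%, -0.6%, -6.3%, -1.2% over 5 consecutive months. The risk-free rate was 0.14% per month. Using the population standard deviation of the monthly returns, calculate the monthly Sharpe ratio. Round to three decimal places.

-0.709

μ = (1.4 − 1.6 − 0.6 − 6.3 − 1.2) / 5 = -1.6600%
Population σ = √[Σ(r − μ)² / 5] = √[32.2320 / 5] = √6.4464 = 2.5390%
Sharpe = (μ − rf) / σ = (-1.6600 − 0.14) / 2.5390 = -1.8000 / 2.5390 = -0.7089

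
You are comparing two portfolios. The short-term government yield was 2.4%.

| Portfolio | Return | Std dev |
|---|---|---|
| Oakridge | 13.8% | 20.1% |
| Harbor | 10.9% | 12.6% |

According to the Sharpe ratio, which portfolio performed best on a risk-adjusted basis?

Oakridge: Sharpe ratio = (13.8% − 2.4%) / 20.1% = 0.567
Harbor: Sharpe ratio = (10.9% − 2.4%) / 12.6% = 0.675
Highest: Harbor (0.675).

Harbor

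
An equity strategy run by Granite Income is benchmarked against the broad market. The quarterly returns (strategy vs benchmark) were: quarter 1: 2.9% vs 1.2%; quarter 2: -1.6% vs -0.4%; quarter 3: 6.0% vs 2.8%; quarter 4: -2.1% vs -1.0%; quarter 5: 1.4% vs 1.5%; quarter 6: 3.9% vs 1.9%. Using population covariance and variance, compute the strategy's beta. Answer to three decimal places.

r̄p = 1.7500%,  r̄m = 1.0000%
Cov = Σ(rp − r̄p)(rm − r̄m) / 6 = 3.6717
Var(rm) = Σ(rm − r̄m)² / 6 = 1.7167
β = Cov / Var = 3.6717 / 1.7167 = 2.1388

2.139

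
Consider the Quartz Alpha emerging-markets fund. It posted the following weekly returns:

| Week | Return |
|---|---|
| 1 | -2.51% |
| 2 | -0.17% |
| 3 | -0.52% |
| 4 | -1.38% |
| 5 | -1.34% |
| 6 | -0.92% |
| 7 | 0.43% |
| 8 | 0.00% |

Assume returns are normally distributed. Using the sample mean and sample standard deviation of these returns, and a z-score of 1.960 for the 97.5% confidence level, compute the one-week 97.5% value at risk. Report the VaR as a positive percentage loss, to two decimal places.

2.65

r̄ = (-2.51 − 0.17 − 0.52 − 1.38 − 1.34 − 0.92 + 0.43 + 0) / 8 = -0.8013%
Sample σ = √[Σ(r − r̄)² / 7] = √[6.1947 / 7] = √0.8850 = 0.9407%
VaR = −(r̄ − z·σ) = −(-0.8013 − 1.960 × 0.9407) = −(-2.6451) = 2.6451%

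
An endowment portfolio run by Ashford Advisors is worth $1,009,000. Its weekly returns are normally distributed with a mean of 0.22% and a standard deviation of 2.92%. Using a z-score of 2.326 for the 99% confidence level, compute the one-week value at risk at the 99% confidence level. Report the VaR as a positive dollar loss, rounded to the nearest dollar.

$66,311

Return at the 99% tail: μ − z·σ = 0.22% − 2.326 × 2.92% = 0.22 − 6.79192 = -6.57192%
VaR = −(-6.57192%) × $1,009,000 = 6.57192% × $1,009,000 = $66,311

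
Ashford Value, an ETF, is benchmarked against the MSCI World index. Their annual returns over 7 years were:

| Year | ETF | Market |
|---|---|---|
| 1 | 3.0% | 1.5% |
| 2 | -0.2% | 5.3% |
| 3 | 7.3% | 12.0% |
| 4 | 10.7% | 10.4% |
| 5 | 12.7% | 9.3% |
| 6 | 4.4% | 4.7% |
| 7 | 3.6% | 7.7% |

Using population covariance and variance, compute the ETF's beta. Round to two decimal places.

r̄p = 5.9286%,  r̄m = 7.2714%
Cov = Σ(rp − r̄p)(rm − r̄m) / 7 = 9.5808
Var(rm) = Σ(rm − r̄m)² / 7 = 11.4649
β = Cov / Var = 9.5808 / 11.4649 = 0.8357

0.84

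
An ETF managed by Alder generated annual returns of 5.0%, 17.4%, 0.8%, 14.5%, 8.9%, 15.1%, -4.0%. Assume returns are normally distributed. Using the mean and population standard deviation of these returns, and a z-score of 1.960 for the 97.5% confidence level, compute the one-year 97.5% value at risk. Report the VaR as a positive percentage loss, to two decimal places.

6.32

Mean return r̄ = 57.70 / 7 = 8.2429%
Σ(r − r̄)² = (5 − 8.2429)² + (17.4 − 8.2429)² + (0.8 − 8.2429)² + … = 386.2571
population σ = √(386.2571 / 7) = √55.1796 = 7.4283%
VaR = −(r̄ − z·σ) = −(8.2429 − 1.960 × 7.4283) = −(-6.3166) = 6.3166%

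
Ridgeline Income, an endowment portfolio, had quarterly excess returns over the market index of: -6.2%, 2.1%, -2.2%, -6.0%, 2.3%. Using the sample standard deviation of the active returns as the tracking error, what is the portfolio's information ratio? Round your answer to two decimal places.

-0.48

Mean return r̄ = -10.00 / 5 = -2.0000%
Σ(r − r̄)² = (-6.2 − (-2.0000))² + (2.1 − (-2.0000))² + … = 68.9800
sample σ = √(68.9800 / 4) = √17.2450 = 4.1527%
IR = r̄ / tracking error = -2.0000 / 4.1527 = -0.4816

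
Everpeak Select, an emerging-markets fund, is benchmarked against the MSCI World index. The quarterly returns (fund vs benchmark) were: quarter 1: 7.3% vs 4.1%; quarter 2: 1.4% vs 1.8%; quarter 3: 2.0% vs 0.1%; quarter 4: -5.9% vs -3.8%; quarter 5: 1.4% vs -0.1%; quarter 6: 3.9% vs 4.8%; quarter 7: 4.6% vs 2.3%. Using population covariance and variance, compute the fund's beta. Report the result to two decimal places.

r̄p = 2.1000%,  r̄m = 1.3143%
Cov = Σ(rp − r̄p)(rm − r̄m) / 7 = 9.2729
Var(rm) = Σ(rm − r̄m)² / 7 = 7.2498
β = Cov / Var = 9.2729 / 7.2498 = 1.2791

1.28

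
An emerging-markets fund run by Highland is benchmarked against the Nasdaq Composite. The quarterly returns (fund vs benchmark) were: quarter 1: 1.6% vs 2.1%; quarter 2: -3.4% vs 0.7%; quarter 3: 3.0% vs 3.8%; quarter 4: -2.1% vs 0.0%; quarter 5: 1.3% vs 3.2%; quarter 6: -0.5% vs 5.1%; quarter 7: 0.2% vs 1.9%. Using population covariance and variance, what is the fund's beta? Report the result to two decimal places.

r̄p = 0.0143%,  r̄m = 2.4000%
Cov = Σ(rp − r̄p)(rm − r̄m) / 7 = 2.0186
Var(rm) = Σ(rm − r̄m)² / 7 = 2.6971
β = Cov / Var = 2.0186 / 2.6971 = 0.7484

0.75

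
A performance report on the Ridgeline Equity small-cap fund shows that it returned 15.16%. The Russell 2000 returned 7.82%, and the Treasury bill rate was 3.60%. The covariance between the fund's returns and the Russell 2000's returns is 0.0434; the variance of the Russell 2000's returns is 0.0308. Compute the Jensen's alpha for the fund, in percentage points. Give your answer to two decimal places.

5.61

β = Cov / Var = 0.0434 / 0.0308 = 1.4091
E[R] = Rf + β(Rm − Rf) = 3.60% + 1.4091 × (7.82% − 3.60%) = 9.5464%
α = Rp − E[R] = 15.16% − 9.5464% = 5.6136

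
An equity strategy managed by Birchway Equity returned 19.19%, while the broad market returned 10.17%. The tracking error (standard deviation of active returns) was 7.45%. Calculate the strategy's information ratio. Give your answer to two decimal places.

IR = (Rp − Rb) / TE = (19.19% − 10.17%) / 7.45% = 9.02% / 7.45% = 1.2107

1.21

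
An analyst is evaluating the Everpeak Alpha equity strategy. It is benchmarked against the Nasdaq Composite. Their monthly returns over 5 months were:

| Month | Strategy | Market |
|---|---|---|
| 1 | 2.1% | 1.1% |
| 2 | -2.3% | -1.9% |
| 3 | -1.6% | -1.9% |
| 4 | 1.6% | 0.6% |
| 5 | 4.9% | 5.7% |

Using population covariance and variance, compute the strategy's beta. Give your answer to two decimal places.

0.91

r̄p = 0.9400%,  r̄m = 0.7200%
Cov = Σ(rp − r̄p)(rm − r̄m) / 5 = 7.0452
Var(rm) = Σ(rm − r̄m)² / 5 = 7.7376
β = Cov / Var = 7.0452 / 7.7376 = 0.9105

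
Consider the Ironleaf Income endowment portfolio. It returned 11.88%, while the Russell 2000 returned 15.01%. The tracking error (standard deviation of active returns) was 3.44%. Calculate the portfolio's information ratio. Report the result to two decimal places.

-0.91

IR = (Rp − Rb) / TE = (11.88% − 15.01%) / 3.44% = -3.13% / 3.44% = -0.9099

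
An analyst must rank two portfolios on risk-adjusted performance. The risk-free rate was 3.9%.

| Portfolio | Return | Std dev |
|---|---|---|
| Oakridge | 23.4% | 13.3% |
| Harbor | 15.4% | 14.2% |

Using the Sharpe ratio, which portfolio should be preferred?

Oakridge: Sharpe ratio = (23.4% − 3.9%) / 13.3% = 1.466
Harbor: Sharpe ratio = (15.4% − 3.9%) / 14.2% = 0.810
Highest: Oakridge (1.466).

Oakridge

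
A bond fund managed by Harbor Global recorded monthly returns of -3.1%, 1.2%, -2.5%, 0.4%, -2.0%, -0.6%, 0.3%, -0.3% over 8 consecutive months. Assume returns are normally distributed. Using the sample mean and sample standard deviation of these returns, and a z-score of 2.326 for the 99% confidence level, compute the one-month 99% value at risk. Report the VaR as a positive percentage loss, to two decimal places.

4.40

Mean return r̄ = -6.60 / 8 = -0.8250%
Σ(r − r̄)² = (-3.1 − (-0.8250))² + (1.2 − (-0.8250))² + … = 16.5550
sample σ = √(16.5550 / 7) = √2.3650 = 1.5379%
VaR = −(r̄ − z·σ) = −(-0.8250 − 2.326 × 1.5379) = −(-4.4022) = 4.4022%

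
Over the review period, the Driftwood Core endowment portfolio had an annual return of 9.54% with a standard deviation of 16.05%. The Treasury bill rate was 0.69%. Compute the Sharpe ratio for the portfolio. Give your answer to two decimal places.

Sharpe = (Rp − Rf) / σp = (9.54% − 0.69%) / 16.05% = 8.85% / 16.05% = 0.5514

0.55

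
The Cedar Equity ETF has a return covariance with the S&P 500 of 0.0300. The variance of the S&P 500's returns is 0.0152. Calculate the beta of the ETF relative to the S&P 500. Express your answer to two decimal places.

β = Cov(Rp, Rm) / Var(Rm) = 0.0300 / 0.0152 = 1.9737

1.97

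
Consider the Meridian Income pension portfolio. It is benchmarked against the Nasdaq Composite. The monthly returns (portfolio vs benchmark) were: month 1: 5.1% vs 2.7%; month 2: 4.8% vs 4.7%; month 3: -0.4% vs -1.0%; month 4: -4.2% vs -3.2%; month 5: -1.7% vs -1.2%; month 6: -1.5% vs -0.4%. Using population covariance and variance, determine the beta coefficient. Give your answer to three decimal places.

r̄p = 0.3500%,  r̄m = 0.2667%
Cov = Σ(rp − r̄p)(rm − r̄m) / 6 = 8.7083
Var(rm) = Σ(rm − r̄m)² / 6 = 6.9656
β = Cov / Var = 8.7083 / 6.9656 = 1.2502

1.250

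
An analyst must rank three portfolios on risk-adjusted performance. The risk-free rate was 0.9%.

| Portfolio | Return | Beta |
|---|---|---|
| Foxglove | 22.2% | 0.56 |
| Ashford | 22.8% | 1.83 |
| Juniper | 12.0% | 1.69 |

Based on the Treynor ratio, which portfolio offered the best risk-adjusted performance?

Foxglove: Treynor = (22.2% − 0.9%) / 0.56 = 38.036
Ashford: Treynor = (22.8% − 0.9%) / 1.83 = 11.967
Juniper: Treynor = (12.0% − 0.9%) / 1.69 = 6.568
Highest: Foxglove (38.036).

Foxglove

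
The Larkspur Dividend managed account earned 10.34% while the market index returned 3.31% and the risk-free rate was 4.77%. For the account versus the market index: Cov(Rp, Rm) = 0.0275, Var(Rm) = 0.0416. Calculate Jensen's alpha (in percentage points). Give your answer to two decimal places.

6.54

β = Cov / Var = 0.0275 / 0.0416 = 0.6611
E[R] = Rf + β(Rm − Rf) = 4.77% + 0.6611 × (3.31% − 4.77%) = 3.8048%
α = Rp − E[R] = 10.34% − 3.8048% = 6.5352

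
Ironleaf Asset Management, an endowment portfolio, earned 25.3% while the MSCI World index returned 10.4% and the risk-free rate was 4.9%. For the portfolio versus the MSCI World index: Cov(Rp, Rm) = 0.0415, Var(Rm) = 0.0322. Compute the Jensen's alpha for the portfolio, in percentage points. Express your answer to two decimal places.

β = Cov / Var = 0.0415 / 0.0322 = 1.2888
E[R] = Rf + β(Rm − Rf) = 4.9% + 1.2888 × (10.4% − 4.9%) = 11.9884%
α = Rp − E[R] = 25.3% − 11.9884% = 13.3116

13.31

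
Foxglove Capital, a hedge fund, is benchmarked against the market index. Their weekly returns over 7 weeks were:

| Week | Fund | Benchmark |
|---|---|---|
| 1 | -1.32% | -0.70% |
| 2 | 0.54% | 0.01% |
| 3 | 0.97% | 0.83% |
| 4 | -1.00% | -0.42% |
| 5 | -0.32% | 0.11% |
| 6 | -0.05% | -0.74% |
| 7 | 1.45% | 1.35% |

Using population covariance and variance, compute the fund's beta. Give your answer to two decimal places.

1.10

r̄p = 0.0386%,  r̄m = 0.0629%
Cov = Σ(rp − r̄p)(rm − r̄m) / 7 = 0.5853
Var(rm) = Σ(rm − r̄m)² / 7 = 0.5300
β = Cov / Var = 0.5853 / 0.5300 = 1.1043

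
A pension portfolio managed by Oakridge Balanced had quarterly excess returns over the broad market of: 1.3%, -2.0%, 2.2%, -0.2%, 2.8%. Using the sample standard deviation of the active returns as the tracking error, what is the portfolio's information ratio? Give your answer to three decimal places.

0.423

r̄ = (1.3 − 2 + 2.2 − 0.2 + 2.8) / 5 = 4.10 / 5 = 0.8200%
Σ(r − r̄)² = (1.3 − 0.8200)² + (-2 − 0.8200)² + (2.2 − 0.8200)² + … = 15.0480
σ = √[15.0480 / 4] = 1.9396%
IR = r̄ / tracking error = 0.8200 / 1.9396 = 0.4228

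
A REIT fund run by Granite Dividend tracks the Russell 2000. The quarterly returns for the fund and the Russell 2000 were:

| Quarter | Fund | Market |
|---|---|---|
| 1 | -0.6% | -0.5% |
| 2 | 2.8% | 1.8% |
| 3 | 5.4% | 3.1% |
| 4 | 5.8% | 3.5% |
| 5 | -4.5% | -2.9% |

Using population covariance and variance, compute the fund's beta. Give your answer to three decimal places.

r̄p = 1.7800%,  r̄m = 1.0000%
Cov = Σ(rp − r̄p)(rm − r̄m) / 5 = 9.3060
Var(rm) = Σ(rm − r̄m)² / 5 = 5.7520
β = Cov / Var = 9.3060 / 5.7520 = 1.6179

1.618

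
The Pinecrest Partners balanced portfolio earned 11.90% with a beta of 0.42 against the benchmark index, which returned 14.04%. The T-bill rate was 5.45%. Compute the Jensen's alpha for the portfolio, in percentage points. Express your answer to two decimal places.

CAPM expected return = Rf + β(Rm − Rf) = 5.45% + 0.42 × (14.04% − 5.45%) = 5.45 + 0.42 × 8.59 = 9.0578%
Jensen's α = Rp − E[R] = 11.90% − 9.0578% = 2.8422

2.84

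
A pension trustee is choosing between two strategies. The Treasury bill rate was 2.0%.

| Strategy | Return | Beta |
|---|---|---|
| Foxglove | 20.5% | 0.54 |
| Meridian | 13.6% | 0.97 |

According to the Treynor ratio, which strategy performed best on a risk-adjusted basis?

Foxglove: Treynor = (20.5% − 2.0%) / 0.54 = 34.259
Meridian: Treynor = (13.6% − 2.0%) / 0.97 = 11.959
Highest: Foxglove (34.259).

Foxglove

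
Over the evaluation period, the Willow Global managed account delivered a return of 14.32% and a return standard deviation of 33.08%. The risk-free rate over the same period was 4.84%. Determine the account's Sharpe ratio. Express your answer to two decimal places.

0.29

Sharpe = (Rp − Rf) / σp = (14.32% − 4.84%) / 33.08% = 9.48% / 33.08% = 0.2866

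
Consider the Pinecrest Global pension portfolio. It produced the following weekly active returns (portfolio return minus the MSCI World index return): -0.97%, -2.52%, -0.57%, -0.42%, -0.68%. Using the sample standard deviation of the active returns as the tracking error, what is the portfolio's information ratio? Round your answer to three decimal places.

-1.206

Mean return μ = -5.160 / 5 = -1.0320%
Sample σ = √[Σ(r − μ)² / 4] = √[2.9299 / 4] = √0.7325 = 0.8559%
IR = μ / tracking error = -1.0320 / 0.8559 = -1.2057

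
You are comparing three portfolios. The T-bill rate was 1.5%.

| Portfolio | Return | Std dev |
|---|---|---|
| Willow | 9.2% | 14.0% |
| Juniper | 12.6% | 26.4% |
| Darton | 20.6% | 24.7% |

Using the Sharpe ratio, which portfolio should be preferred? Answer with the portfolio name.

Darton

Willow: Sharpe ratio = (9.2% − 1.5%) / 14.0% = 0.550
Juniper: Sharpe ratio = (12.6% − 1.5%) / 26.4% = 0.420
Darton: Sharpe ratio = (20.6% − 1.5%) / 24.7% = 0.773
Highest: Darton (0.773).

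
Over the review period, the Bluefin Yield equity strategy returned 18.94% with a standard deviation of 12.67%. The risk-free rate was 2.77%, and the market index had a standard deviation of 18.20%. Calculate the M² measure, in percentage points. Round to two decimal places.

Sharpe = (Rp − Rf) / σp = (18.94% − 2.77%) / 12.67% = 1.2762
M² = Rf + Sharpe × σm = 2.77% + 1.2762 × 18.20% = 25.9968%

26.00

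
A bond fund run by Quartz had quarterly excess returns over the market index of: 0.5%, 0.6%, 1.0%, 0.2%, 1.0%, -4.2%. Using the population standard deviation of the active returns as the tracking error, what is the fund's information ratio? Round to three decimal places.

-0.082

r̄ = (0.5 + 0.6 + 1 + 0.2 + 1 − 4.2) / 6 = -0.90 / 6 = -0.1500%
Σ(r − r̄)² = (0.5 − (-0.1500))² + (0.6 − (-0.1500))² + … = 20.1550
population σ = √(20.1550 / 6) = √3.3592 = 1.8328%
IR = r̄ / tracking error = -0.1500 / 1.8328 = -0.0818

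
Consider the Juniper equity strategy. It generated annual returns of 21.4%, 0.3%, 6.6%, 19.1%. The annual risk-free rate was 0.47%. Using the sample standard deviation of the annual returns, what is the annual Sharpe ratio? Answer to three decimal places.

r̄ = (21.4 + 0.3 + 6.6 + 19.1) / 4 = 47.40 / 4 = 11.8500%
Sample σ = √[Σ(r − r̄)² / 3] = √[304.7300 / 3] = √101.5767 = 10.0785%
Sharpe = (r̄ − rf) / σ = (11.8500 − 0.47) / 10.0785 = 11.3800 / 10.0785 = 1.1291

1.129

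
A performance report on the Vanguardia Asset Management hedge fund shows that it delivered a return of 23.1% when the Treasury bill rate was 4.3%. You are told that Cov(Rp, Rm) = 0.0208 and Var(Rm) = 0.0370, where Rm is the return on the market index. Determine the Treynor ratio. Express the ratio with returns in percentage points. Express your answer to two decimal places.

33.44

β = Cov / Var = 0.0208 / 0.0370 = 0.5622
Treynor = (Rp − Rf) / β = (23.1% − 4.3%) / 0.5622 = 18.80 / 0.5622 = 33.4401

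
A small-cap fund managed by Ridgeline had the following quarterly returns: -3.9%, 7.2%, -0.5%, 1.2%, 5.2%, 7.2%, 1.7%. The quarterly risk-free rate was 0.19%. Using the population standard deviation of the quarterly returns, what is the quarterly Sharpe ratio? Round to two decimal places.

0.62

μ = (-3.9 + 7.2 − 0.5 + 1.2 + 5.2 + 7.2 + 1.7) / 7 = 18.10 / 7 = 2.5857%
Σ(r − μ)² = (-3.9 − 2.5857)² + (7.2 − 2.5857)² + (-0.5 − 2.5857)² + … = 103.7086
population σ = √(103.7086 / 7) = √14.8155 = 3.8491%
Sharpe = (μ − rf) / σ = (2.5857 − 0.19) / 3.8491 = 2.3957 / 3.8491 = 0.6224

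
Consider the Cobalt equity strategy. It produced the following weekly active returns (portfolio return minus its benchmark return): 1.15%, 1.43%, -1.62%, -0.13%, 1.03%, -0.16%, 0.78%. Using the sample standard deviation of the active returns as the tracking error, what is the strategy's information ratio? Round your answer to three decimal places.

r̄ = (1.15 + 1.43 − 1.62 − 0.13 + 1.03 − 0.16 + 0.78) / 7 = 0.3543%
Σ(r − r̄)² = (1.15 − 0.3543)² + (1.43 − 0.3543)² + (-1.62 − 0.3543)² + … = 6.8250
σ = √[6.8250 / 6] = 1.0665%
IR = r̄ / tracking error = 0.3543 / 1.0665 = 0.3322

0.332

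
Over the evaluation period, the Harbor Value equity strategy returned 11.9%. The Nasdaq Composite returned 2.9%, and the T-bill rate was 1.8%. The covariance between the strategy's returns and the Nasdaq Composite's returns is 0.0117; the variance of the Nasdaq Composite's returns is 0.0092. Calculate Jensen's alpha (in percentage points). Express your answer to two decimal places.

β = Cov / Var = 0.0117 / 0.0092 = 1.2717
E[R] = Rf + β(Rm − Rf) = 1.8% + 1.2717 × (2.9% − 1.8%) = 3.1989%
α = Rp − E[R] = 11.9% − 3.1989% = 8.7011

8.70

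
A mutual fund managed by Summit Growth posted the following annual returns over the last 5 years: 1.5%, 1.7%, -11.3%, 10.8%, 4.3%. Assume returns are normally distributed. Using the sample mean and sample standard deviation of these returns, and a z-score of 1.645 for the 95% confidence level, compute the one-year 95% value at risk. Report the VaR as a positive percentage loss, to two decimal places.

11.82

μ = (1.5 + 1.7 − 11.3 + 10.8 + 4.3) / 5 = 1.4000%
Σ(r − μ)² = 258.1600; sample σ = √(258.1600/4) = 8.0337%
VaR = −(μ − z·σ) = −(1.4000 − 1.645 × 8.0337) = −(-11.8154) = 11.8154%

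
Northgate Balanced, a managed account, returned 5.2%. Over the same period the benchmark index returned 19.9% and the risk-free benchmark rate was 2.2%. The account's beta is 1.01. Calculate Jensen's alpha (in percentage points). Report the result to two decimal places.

CAPM expected return = Rf + β(Rm − Rf) = 2.2% + 1.01 × (19.9% − 2.2%) = 2.2 + 1.01 × 17.70 = 20.0770%
Jensen's α = Rp − E[R] = 5.2% − 20.0770% = -14.8770

-14.88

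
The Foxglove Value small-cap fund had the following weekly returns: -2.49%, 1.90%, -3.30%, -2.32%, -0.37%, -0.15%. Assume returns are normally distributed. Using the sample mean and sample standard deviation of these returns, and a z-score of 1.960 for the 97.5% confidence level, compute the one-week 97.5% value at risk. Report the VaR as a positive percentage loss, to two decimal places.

4.91

r̄ = (-2.49 + 1.9 − 3.3 − 2.32 − 0.37 − 0.15) / 6 = -6.730 / 6 = -1.1217%
Sample std dev = √[18.6931 / 5] = 1.9336%
VaR = −(r̄ − z·σ) = −(-1.1217 − 1.960 × 1.9336) = −(-4.9116) = 4.9116%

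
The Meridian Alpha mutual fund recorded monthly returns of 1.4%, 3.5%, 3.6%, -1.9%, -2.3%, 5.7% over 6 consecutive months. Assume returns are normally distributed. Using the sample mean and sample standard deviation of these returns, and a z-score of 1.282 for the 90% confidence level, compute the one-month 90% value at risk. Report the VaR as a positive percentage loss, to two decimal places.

2.46

r̄ = (1.4 + 3.5 + 3.6 − 1.9 − 2.3 + 5.7) / 6 = 1.6667%
Sample σ = √[Σ(r − r̄)² / 5] = √[51.8933 / 5] = √10.3787 = 3.2216%
VaR = −(r̄ − z·σ) = −(1.6667 − 1.282 × 3.2216) = −(-2.4634) = 2.4634%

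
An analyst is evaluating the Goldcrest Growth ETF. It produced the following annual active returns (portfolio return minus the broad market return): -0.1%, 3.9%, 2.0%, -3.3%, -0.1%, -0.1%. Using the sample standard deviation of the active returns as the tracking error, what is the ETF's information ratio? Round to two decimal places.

0.16

r̄ = (-0.1 + 3.9 + 2 − 3.3 − 0.1 − 0.1) / 6 = 0.3833%
Σ(r − r̄)² = (-0.1 − 0.3833)² + (3.9 − 0.3833)² + (2 − 0.3833)² + … = 29.2483
sample σ = √(29.2483 / 5) = √5.8497 = 2.4186%
IR = r̄ / tracking error = 0.3833 / 2.4186 = 0.1585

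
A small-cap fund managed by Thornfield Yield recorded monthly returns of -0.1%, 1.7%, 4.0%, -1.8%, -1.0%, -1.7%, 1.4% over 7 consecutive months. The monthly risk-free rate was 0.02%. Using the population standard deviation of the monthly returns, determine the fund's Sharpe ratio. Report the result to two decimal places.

0.17

r̄ = (-0.1 + 1.7 + 4 − 1.8 − 1 − 1.7 + 1.4) / 7 = 0.3571%
Σ(r − r̄)² = (-0.1 − 0.3571)² + (1.7 − 0.3571)² + (4 − 0.3571)² + … = 27.0971
population σ = √(27.0971 / 7) = √3.8710 = 1.9675%
Sharpe = (r̄ − rf) / σ = (0.3571 − 0.02) / 1.9675 = 0.3371 / 1.9675 = 0.1713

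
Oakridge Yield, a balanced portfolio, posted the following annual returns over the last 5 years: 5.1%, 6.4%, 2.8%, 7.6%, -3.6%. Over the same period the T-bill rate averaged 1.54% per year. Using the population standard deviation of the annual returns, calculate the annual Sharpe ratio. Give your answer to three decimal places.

r̄ = (5.1 + 6.4 + 2.8 + 7.6 − 3.6) / 5 = 18.30 / 5 = 3.6600%
Population σ = √[Σ(r − r̄)² / 5] = √[78.5520 / 5] = √15.7104 = 3.9636%
Sharpe = (r̄ − rf) / σ = (3.6600 − 1.54) / 3.9636 = 2.1200 / 3.9636 = 0.5349

0.535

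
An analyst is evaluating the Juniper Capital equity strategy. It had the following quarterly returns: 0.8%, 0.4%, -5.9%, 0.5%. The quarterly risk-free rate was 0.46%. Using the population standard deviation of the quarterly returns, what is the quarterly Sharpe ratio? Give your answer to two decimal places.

-0.54

Mean return μ = -4.20 / 4 = -1.0500%
Σ(r − μ)² = 31.4500; population σ = √(31.4500/4) = 2.8040%
Sharpe = (μ − rf) / σ = (-1.0500 − 0.46) / 2.8040 = -1.5100 / 2.8040 = -0.5385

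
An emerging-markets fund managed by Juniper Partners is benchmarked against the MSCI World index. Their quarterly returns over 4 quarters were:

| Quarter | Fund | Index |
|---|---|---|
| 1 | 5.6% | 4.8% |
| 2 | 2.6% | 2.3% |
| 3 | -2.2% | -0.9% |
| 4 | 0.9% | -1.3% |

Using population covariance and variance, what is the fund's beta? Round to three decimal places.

1.016

r̄p = 1.7250%,  r̄m = 1.2250%
Cov = Σ(rp − r̄p)(rm − r̄m) / 4 = 6.3044
Var(rm) = Σ(rm − r̄m)² / 4 = 6.2069
β = Cov / Var = 6.3044 / 6.2069 = 1.0157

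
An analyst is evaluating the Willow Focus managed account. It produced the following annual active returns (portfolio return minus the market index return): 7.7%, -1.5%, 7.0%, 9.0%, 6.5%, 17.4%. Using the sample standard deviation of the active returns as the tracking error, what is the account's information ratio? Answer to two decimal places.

1.27

μ = (7.7 − 1.5 + 7 + 9 + 6.5 + 17.4) / 6 = 7.6833%
Σ(r − μ)² = (7.7 − 7.6833)² + (-1.5 − 7.6833)² + (7 − 7.6833)² + … = 182.3483
σ = √[182.3483 / 5] = 6.0390%
IR = μ / tracking error = 7.6833 / 6.0390 = 1.2723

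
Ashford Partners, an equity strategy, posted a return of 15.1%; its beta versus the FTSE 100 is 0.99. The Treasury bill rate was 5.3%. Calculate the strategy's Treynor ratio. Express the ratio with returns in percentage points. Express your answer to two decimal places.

Treynor = (Rp − Rf) / β = (15.1% − 5.3%) / 0.99 = 9.80 / 0.99 = 9.8990

9.90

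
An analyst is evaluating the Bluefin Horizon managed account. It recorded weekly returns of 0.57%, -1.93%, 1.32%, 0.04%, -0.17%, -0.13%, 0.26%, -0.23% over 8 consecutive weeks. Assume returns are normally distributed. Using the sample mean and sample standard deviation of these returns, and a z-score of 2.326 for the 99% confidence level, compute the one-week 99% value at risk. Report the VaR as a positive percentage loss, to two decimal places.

Mean return μ = -0.270 / 8 = -0.0338%
Σ(r − μ)² = (0.57 − (-0.0338))² + (-1.93 − (-0.0338))² + … = 5.9510
σ = √[5.9510 / 7] = 0.9220%
VaR = −(μ − z·σ) = −(-0.0338 − 2.326 × 0.9220) = −(-2.1784) = 2.1784%

2.18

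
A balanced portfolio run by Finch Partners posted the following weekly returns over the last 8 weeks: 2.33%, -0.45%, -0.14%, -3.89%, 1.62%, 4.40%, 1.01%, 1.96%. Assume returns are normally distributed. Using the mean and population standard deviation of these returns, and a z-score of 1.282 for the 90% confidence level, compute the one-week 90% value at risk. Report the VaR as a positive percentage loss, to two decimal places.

Mean return r̄ = 6.840 / 8 = 0.8550%
Σ(r − r̄)² = 41.7810; population σ = √(41.7810/8) = 2.2853%
VaR = −(r̄ − z·σ) = −(0.8550 − 1.282 × 2.2853) = −(-2.0748) = 2.0748%

2.07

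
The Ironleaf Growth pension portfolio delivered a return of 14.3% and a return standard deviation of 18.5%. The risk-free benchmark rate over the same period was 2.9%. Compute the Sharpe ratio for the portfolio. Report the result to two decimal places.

0.62

Sharpe = (Rp − Rf) / σp = (14.3% − 2.9%) / 18.5% = 11.40% / 18.5% = 0.6162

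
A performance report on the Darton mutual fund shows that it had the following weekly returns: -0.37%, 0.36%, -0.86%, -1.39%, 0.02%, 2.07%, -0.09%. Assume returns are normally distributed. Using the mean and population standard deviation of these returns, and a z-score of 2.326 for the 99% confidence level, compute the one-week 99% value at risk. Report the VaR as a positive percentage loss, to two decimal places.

2.40

μ = (-0.37 + 0.36 − 0.86 − 1.39 + 0.02 + 2.07 − 0.09) / 7 = -0.260 / 7 = -0.0371%
Σ(r − μ)² = 7.2219; population σ = √(7.2219/7) = 1.0157%
VaR = −(μ − z·σ) = −(-0.0371 − 2.326 × 1.0157) = −(-2.3996) = 2.3996%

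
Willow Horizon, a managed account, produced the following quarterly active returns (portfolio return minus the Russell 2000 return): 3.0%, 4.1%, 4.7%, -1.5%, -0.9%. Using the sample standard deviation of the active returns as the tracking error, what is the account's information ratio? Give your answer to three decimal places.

0.652

Mean return μ = 9.40 / 5 = 1.8800%
Sample std dev = √[33.2880 / 4] = 2.8848%
IR = μ / tracking error = 1.8800 / 2.8848 = 0.6517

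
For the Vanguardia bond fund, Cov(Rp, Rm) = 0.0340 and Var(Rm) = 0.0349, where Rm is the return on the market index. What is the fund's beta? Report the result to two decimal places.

β = Cov(Rp, Rm) / Var(Rm) = 0.0340 / 0.0349 = 0.9742

0.97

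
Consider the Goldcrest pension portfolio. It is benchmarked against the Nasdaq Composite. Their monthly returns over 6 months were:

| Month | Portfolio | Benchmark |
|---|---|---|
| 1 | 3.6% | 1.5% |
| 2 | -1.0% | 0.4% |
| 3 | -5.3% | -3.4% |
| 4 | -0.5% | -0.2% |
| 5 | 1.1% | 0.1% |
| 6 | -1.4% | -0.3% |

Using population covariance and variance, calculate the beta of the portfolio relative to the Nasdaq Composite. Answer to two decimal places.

r̄p = -0.5833%,  r̄m = -0.3167%
Cov = Σ(rp − r̄p)(rm − r̄m) / 6 = 3.7569
Var(rm) = Σ(rm − r̄m)² / 6 = 2.2514
β = Cov / Var = 3.7569 / 2.2514 = 1.6687

1.67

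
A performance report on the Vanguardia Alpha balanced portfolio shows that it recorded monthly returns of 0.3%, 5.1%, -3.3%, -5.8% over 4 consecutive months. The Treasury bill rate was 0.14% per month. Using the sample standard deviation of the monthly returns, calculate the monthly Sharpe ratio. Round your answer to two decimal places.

Mean return r̄ = -3.70 / 4 = -0.9250%
Σ(r − r̄)² = 67.2075; sample σ = √(67.2075/3) = 4.7331%
Sharpe = (r̄ − rf) / σ = (-0.9250 − 0.14) / 4.7331 = -1.0650 / 4.7331 = -0.2250

-0.23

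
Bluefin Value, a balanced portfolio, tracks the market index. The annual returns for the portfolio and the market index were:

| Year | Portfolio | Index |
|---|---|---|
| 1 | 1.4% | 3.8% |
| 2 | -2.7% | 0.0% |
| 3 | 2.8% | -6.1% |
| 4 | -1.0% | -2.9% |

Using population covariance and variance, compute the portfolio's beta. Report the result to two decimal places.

r̄p = 0.1250%,  r̄m = -1.3000%
Cov = Σ(rp − r̄p)(rm − r̄m) / 4 = -2.0525
Var(rm) = Σ(rm − r̄m)² / 4 = 13.3250
β = Cov / Var = -2.0525 / 13.3250 = -0.1540

-0.15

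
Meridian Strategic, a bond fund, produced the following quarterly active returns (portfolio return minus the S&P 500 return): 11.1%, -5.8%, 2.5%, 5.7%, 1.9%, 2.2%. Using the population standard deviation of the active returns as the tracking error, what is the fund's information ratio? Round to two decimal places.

Mean return r̄ = 17.60 / 6 = 2.9333%
Population std dev = √[152.4133 / 6] = 5.0401%
IR = r̄ / tracking error = 2.9333 / 5.0401 = 0.5820

0.58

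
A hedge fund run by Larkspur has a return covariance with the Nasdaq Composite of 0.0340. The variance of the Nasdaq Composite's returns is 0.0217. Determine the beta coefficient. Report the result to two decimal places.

1.57

β = Cov(Rp, Rm) / Var(Rm) = 0.0340 / 0.0217 = 1.5668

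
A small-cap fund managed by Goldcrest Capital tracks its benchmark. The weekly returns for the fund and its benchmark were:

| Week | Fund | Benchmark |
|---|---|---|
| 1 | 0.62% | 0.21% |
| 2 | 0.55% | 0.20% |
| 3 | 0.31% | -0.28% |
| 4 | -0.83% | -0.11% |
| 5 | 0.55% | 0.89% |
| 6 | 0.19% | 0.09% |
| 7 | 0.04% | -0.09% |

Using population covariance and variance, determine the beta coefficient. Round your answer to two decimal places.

r̄p = 0.2043%,  r̄m = 0.1300%
Cov = Σ(rp − r̄p)(rm − r̄m) / 7 = 0.0803
Var(rm) = Σ(rm − r̄m)² / 7 = 0.1235
β = Cov / Var = 0.0803 / 0.1235 = 0.6502

0.65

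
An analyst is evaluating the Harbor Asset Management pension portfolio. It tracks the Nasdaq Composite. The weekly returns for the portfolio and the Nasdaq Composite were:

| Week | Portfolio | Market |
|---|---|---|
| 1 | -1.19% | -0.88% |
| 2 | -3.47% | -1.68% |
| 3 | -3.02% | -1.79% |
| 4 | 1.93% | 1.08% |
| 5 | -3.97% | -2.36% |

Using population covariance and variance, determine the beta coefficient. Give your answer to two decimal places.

r̄p = -1.9440%,  r̄m = -1.1260%
Cov = Σ(rp − r̄p)(rm − r̄m) / 5 = 2.5583
Var(rm) = Σ(rm − r̄m)² / 5 = 1.4395
β = Cov / Var = 2.5583 / 1.4395 = 1.7772

1.78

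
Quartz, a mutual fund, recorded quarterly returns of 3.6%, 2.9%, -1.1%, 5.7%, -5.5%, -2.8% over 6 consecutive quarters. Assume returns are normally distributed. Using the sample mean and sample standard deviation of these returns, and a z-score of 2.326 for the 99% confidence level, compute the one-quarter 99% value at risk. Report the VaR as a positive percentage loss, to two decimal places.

9.50

r̄ = (3.6 + 2.9 − 1.1 + 5.7 − 5.5 − 2.8) / 6 = 2.80 / 6 = 0.4667%
Σ(r − r̄)² = (3.6 − 0.4667)² + (2.9 − 0.4667)² + (-1.1 − 0.4667)² + … = 91.8533
σ = √[91.8533 / 5] = 4.2861%
VaR = −(r̄ − z·σ) = −(0.4667 − 2.326 × 4.2861) = −(-9.5028) = 9.5028%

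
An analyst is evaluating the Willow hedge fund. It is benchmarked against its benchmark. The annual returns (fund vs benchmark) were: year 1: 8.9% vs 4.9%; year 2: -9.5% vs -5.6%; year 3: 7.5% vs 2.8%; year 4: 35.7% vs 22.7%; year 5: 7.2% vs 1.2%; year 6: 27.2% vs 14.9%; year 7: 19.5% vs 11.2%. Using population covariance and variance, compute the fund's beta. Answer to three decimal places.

r̄p = 13.7857%,  r̄m = 7.4429%
Cov = Σ(rp − r̄p)(rm − r̄m) / 7 = 120.3263
Var(rm) = Σ(rm − r̄m)² / 7 = 77.0882
β = Cov / Var = 120.3263 / 77.0882 = 1.5609

1.561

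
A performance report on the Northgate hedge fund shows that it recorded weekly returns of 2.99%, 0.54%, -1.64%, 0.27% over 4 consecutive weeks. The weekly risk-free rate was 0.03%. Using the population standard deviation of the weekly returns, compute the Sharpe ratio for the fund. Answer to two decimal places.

μ = (2.99 + 0.54 − 1.64 + 0.27) / 4 = 2.160 / 4 = 0.5400%
Population σ = √[Σ(r − μ)² / 4] = √[10.8278 / 4] = √2.7070 = 1.6453%
Sharpe = (μ − rf) / σ = (0.5400 − 0.03) / 1.6453 = 0.5100 / 1.6453 = 0.3100

0.31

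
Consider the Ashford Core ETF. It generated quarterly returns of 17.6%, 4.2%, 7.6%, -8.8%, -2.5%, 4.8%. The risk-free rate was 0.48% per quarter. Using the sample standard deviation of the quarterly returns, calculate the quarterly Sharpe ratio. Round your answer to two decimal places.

0.37

Mean return μ = 22.90 / 6 = 3.8167%
Σ(r − μ)² = 404.4883; sample σ = √(404.4883/5) = 8.9943%
Sharpe = (μ − rf) / σ = (3.8167 − 0.48) / 8.9943 = 3.3367 / 8.9943 = 0.3710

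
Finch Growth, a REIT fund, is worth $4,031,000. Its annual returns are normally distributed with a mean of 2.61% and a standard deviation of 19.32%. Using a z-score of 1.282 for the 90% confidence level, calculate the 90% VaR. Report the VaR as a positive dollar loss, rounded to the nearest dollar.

Return at the 90% tail: μ − z·σ = 2.61% − 1.282 × 19.32% = 2.61 − 24.76824 = -22.15824%
VaR = −(-22.15824%) × $4,031,000 = 22.15824% × $4,031,000 = $893,199

$893,199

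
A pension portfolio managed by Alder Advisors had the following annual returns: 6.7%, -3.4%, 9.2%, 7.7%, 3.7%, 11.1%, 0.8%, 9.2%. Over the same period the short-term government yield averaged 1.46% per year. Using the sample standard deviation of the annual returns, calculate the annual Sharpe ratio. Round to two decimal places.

Mean return μ = 45.00 / 8 = 5.6250%
Σ(r − μ)² = (6.7 − 5.6250)² + (-3.4 − 5.6250)² + … = 169.4350
σ = √[169.4350 / 7] = 4.9199%
Sharpe = (μ − rf) / σ = (5.6250 − 1.46) / 4.9199 = 4.1650 / 4.9199 = 0.8466

0.85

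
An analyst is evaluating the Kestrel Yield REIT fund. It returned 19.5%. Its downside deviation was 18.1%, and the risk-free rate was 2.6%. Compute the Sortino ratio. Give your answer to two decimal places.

0.93

Sortino = (Rp − Rf) / σd = (19.5% − 2.6%) / 18.1% = 16.90% / 18.1% = 0.9337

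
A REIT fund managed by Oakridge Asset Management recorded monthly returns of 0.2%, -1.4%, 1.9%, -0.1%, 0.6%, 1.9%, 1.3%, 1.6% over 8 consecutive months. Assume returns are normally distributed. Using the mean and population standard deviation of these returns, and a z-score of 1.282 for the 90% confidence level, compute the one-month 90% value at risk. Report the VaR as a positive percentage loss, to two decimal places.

0.64

Mean return μ = 6.00 / 8 = 0.7500%
Population std dev = √[9.3400 / 8] = 1.0805%
VaR = −(μ − z·σ) = −(0.7500 − 1.282 × 1.0805) = −(-0.6352) = 0.6352%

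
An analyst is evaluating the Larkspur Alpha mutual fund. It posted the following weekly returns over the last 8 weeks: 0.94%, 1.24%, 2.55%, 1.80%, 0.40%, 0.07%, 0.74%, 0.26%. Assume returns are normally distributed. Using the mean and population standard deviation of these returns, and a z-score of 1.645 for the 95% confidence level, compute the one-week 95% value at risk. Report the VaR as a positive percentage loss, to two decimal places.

μ = (0.94 + 1.24 + 2.55 + 1.8 + 0.4 + 0.07 + 0.74 + 0.26) / 8 = 1.0000%
Population σ = √[Σ(r − μ)² / 8] = √[4.9438 / 8] = √0.6180 = 0.7861%
VaR = −(μ − z·σ) = −(1.0000 − 1.645 × 0.7861) = −(-0.2931) = 0.2931%

0.29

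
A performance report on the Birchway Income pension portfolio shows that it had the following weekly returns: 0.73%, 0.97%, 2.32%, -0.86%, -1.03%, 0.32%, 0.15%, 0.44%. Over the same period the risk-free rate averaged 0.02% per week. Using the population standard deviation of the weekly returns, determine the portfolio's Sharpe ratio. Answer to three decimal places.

μ = (0.73 + 0.97 + 2.32 − 0.86 − 1.03 + 0.32 + 0.15 + 0.44) / 8 = 3.040 / 8 = 0.3800%
Population σ = √[Σ(r − μ)² / 8] = √[7.8200 / 8] = √0.9775 = 0.9887%
Sharpe = (μ − rf) / σ = (0.3800 − 0.02) / 0.9887 = 0.3600 / 0.9887 = 0.3641

0.364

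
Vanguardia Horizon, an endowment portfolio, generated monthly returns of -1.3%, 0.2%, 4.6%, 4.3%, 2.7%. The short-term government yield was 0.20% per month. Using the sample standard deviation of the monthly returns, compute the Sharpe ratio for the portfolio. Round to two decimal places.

μ = (-1.3 + 0.2 + 4.6 + 4.3 + 2.7) / 5 = 10.50 / 5 = 2.1000%
Sample std dev = √[26.6200 / 4] = 2.5797%
Sharpe = (μ − rf) / σ = (2.1000 − 0.2) / 2.5797 = 1.9000 / 2.5797 = 0.7365

0.74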